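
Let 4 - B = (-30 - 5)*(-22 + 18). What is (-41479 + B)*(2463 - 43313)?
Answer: 1699972750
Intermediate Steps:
B = -136 (B = 4 - (-30 - 5)*(-22 + 18) = 4 - (-35)*(-4) = 4 - 1*140 = 4 - 140 = -136)
(-41479 + B)*(2463 - 43313) = (-41479 - 136)*(2463 - 43313) = -41615*(-40850) = 1699972750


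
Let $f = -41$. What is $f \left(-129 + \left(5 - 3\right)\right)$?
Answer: $5207$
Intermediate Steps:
$f \left(-129 + \left(5 - 3\right)\right) = - 41 \left(-129 + \left(5 - 3\right)\right) = - 41 \left(-129 + 2\right) = \left(-41\right) \left(-127\right) = 5207$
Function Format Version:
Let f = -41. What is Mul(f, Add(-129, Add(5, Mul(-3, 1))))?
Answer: 5207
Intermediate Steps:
Mul(f, Add(-129, Add(5, Mul(-3, 1)))) = Mul(-41, Add(-129, Add(5, Mul(-3, 1)))) = Mul(-41, Add(-129, Add(5, -3))) = Mul(-41, Add(-129, 2)) = Mul(-41, -127) = 5207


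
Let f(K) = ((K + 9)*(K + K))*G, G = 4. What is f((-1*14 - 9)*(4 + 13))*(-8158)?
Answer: -9747961568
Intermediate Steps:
f(K) = 8*K*(9 + K) (f(K) = ((K + 9)*(K + K))*4 = ((9 + K)*(2*K))*4 = (2*K*(9 + K))*4 = 8*K*(9 + K))
f((-1*14 - 9)*(4 + 13))*(-8158) = (8*((-1*14 - 9)*(4 + 13))*(9 + (-1*14 - 9)*(4 + 13)))*(-8158) = (8*((-14 - 9)*17)*(9 + (-14 - 9)*17))*(-8158) = (8*(-23*17)*(9 - 23*17))*(-8158) = (8*(-391)*(9 - 391))*(-8158) = (8*(-391)*(-382))*(-8158) = 1194896*(-8158) = -9747961568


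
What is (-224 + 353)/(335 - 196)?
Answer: 129/139 ≈ 0.92806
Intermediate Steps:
(-224 + 353)/(335 - 196) = 129/139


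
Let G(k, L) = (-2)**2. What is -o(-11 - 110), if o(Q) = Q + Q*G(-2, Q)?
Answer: 605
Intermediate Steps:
G(k, L) = 4
o(Q) = 5*Q (o(Q) = Q + Q*4 = Q + 4*Q = 5*Q)
-o(-11 - 110) = -5*(-11 - 110) = -5*(-121) = -1*(-605) = 605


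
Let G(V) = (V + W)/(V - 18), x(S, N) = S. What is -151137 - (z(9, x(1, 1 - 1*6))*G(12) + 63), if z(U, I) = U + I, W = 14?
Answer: -453470/3 ≈ -1.5116e+5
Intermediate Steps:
z(U, I) = I + U
G(V) = (14 + V)/(-18 + V) (G(V) = (V + 14)/(V - 18) = (14 + V)/(-18 + V))
-151137 - (z(9, x(1, 1 - 1*6))*G(12) + 63) = -151137 - ((1 + 9)*((14 + 12)/(-18 + 12)) + 63) = -151137 - (10*(26/(-6)) + 63) = -151137 - (10*(-1/6*26) + 63) = -151137 - (10*(-13/3) + 63) = -151137 - (-130/3 + 63) = -151137 - 1*59/3 = -151137 - 59/3 = -453470/3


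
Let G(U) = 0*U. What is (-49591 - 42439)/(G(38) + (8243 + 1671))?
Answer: -46015/4957 ≈ -9.2828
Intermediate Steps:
G(U) = 0
(-49591 - 42439)/(G(38) + (8243 + 1671)) = (-49591 - 42439)/(0 + (8243 + 1671)) = -92030/(0 + 9914) = -92030/9914 = -92030*1/9914 = -46015/4957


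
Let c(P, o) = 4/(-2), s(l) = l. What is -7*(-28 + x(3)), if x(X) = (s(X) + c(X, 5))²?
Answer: 189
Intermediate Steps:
c(P, o) = -2 (c(P, o) = 4*(-½) = -2)
x(X) = (-2 + X)² (x(X) = (X - 2)² = (-2 + X)²)
-7*(-28 + x(3)) = -7*(-28 + (-2 + 3)²) = -7*(-28 + 1²) = -7*(-28 + 1) = -7*(-27) = 189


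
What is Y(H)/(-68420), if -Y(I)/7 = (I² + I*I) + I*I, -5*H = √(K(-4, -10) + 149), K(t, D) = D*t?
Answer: 3969/1710500 ≈ 0.0023204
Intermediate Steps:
H = -3*√21/5 (H = -√(-10*(-4) + 149)/5 = -√(40 + 149)/5 = -3*√21/5 ≈ -2.7495)
Y(I) = -21*I² (Y(I) = -7*((I² + I*I) + I*I) = -7*((I² + I²) + I²) = -7*(2*I² + I²) = -21*I²)
Y(H)/(-68420) = -21*(-3*√21/5)²/(-68420) = -21*189/25*(-1/68420) = -3969/25*(-1/68420) = 3969/1710500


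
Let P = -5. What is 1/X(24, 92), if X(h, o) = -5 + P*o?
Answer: -1/465 ≈ -0.0021505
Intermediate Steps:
X(h, o) = -5 - 5*o
1/X(24, 92) = 1/(-5 - 5*92) = 1/(-5 - 460) = 1/(-465) = -1/465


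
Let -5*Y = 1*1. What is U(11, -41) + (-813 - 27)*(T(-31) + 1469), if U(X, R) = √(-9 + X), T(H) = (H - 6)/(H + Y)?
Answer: -16054430/13 + √2 ≈ -1.2350e+6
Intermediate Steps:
Y = -⅕ (Y = -1/5 = -⅕*1 = -⅕ ≈ -0.20000)
T(H) = (-6 + H)/(-⅕ + H) (T(H) = (H - 6)/(H - ⅕) = (-6 + H)/(-⅕ + H))
U(11, -41) + (-813 - 27)*(T(-31) + 1469) = √(-9 + 11) + (-813 - 27)*(5*(-6 - 31)/(-1 + 5*(-31)) + 1469) = √2 - 840*(5*(-37)/(-1 - 155) + 1469) = √2 - 840*(5*(-37)/(-156) + 1469) = √2 - 840*(5*(-1/156)*(-37) + 1469) = √2 - 840*(185/156 + 1469) = √2 - 840*229349/156 = √2 - 16054430/13 = -16054430/13 + √2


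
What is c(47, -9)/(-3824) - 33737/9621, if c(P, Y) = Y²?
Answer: -129789589/36790704 ≈ -3.5278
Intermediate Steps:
c(47, -9)/(-3824) - 33737/9621 = (-9)²/(-3824) - 33737/9621 = 81*(-1/3824) - 33737*1/9621 = -81/3824 - 33737/9621 = -129789589/36790704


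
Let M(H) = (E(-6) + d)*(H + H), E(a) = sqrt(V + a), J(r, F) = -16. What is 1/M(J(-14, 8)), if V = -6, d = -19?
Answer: 19/11936 + I*sqrt(3)/5968 ≈ 0.0015918 + 0.00029022*I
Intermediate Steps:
E(a) = sqrt(-6 + a)
M(H) = 2*H*(-19 + 2*I*sqrt(3)) (M(H) = (sqrt(-6 - 6) - 19)*(H + H) = (sqrt(-12) - 19)*(2*H) = (2*I*sqrt(3) - 19)*(2*H) = (-19 + 2*I*sqrt(3))*(2*H) = 2*H*(-19 + 2*I*sqrt(3)))
1/M(J(-14, 8)) = 1/(2*(-16)*(-19 + 2*I*sqrt(3))) = 1/(608 - 64*I*sqrt(3))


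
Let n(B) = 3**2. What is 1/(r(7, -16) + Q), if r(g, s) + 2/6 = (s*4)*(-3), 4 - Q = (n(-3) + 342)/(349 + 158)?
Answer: 39/7604 ≈ 0.0051289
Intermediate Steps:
n(B) = 9
Q = 43/13 (Q = 4 - (9 + 342)/(349 + 158) = 4 - 351/507 = 4 - 1*9/13 = 4 - 9/13 = 43/13 ≈ 3.3077)
r(g, s) = -1/3 - 12*s (r(g, s) = -1/3 + (s*4)*(-3) = -1/3 + (4*s)*(-3) = -1/3 - 12*s)
1/(r(7, -16) + Q) = 1/((-1/3 - 12*(-16)) + 43/13) = 1/((-1/3 + 192) + 43/13) = 1/(575/3 + 43/13) = 1/(7604/39) = 39/7604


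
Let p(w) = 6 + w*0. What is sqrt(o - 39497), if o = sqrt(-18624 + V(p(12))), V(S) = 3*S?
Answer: sqrt(-39497 + I*sqrt(18606)) ≈ 0.3432 + 198.74*I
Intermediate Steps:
p(w) = 6 (p(w) = 6 + 0 = 6)
o = I*sqrt(18606) (o = sqrt(-18624 + 3*6) = sqrt(-18624 + 18) = sqrt(-18606) = I*sqrt(18606) ≈ 136.4*I)
sqrt(o - 39497) = sqrt(I*sqrt(18606) - 39497) = sqrt(-39497 + I*sqrt(18606))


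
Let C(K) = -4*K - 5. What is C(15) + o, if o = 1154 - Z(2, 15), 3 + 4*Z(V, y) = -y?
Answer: 2187/2 ≈ 1093.5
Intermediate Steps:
Z(V, y) = -3/4 - y/4 (Z(V, y) = -3/4 + (-y)/4 = -3/4 - y/4)
C(K) = -5 - 4*K
o = 2317/2 (o = 1154 - (-3/4 - 1/4*15) = 1154 - (-3/4 - 15/4) = 1154 - 1*(-9/2) = 1154 + 9/2 = 2317/2 ≈ 1158.5)
C(15) + o = (-5 - 4*15) + 2317/2 = (-5 - 60) + 2317/2 = -65 + 2317/2 = 2187/2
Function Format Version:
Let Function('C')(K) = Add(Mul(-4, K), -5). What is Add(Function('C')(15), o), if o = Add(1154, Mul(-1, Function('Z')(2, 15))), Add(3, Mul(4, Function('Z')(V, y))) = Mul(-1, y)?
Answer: Rational(2187, 2) ≈ 1093.5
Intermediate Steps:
Function('Z')(V, y) = Add(Rational(-3, 4), Mul(Rational(-1, 4), y)) (Function('Z')(V, y) = Add(Rational(-3, 4), Mul(Rational(1, 4), Mul(-1, y))) = Add(Rational(-3, 4), Mul(Rational(-1, 4), y)))
Function('C')(K) = Add(-5, Mul(-4, K))
o = Rational(2317, 2) (o = Add(1154, Mul(-1, Add(Rational(-3, 4), Mul(Rational(-1, 4), 15)))) = Add(1154, Mul(-1, Add(Rational(-3, 4), Rational(-15, 4)))) = Add(1154, Mul(-1, Rational(-9, 2))) = Add(1154, Rational(9, 2)) = Rational(2317, 2) ≈ 1158.5)
Add(Function('C')(15), o) = Add(Add(-5, Mul(-4, 15)), Rational(2317, 2)) = Add(Add(-5, -60), Rational(2317, 2)) = Add(-65, Rational(2317, 2)) = Rational(2187, 2)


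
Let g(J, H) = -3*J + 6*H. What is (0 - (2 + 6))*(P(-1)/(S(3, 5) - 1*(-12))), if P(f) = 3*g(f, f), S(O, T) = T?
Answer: 72/17 ≈ 4.2353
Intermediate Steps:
P(f) = 9*f (P(f) = 3*(-3*f + 6*f) = 3*(3*f) = 9*f)
(0 - (2 + 6))*(P(-1)/(S(3, 5) - 1*(-12))) = (0 - (2 + 6))*((9*(-1))/(5 - 1*(-12))) = (0 - 1*8)*(-9/(5 + 12)) = (0 - 8)*(-9/17) = -(-72)/17 = -8*(-9/17) = 72/17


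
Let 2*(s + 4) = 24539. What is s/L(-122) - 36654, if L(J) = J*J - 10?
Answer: -9823051/268 ≈ -36653.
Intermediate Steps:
L(J) = -10 + J² (L(J) = J² - 10 = -10 + J²)
s = 24531/2 (s = -4 + (½)*24539 = -4 + 24539/2 = 24531/2 ≈ 12266.)
s/L(-122) - 36654 = 24531/(2*(-10 + (-122)²)) - 36654 = 24531/(2*(-10 + 14884)) - 36654 = (24531/2)/14874 - 36654 = (24531/2)*(1/14874) - 36654 = 221/268 - 36654 = -9823051/268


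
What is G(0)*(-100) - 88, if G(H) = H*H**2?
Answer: -88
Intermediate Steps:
G(H) = H**3
G(0)*(-100) - 88 = 0**3*(-100) - 88 = 0*(-100) - 88 = 0 - 88 = -88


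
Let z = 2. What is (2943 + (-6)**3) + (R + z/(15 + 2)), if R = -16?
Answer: 46089/17 ≈ 2711.1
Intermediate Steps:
(2943 + (-6)**3) + (R + z/(15 + 2)) = (2943 + (-6)**3) + (-16 + 2/(15 + 2)) = (2943 - 216) + (-16 + 2/17) = 2727 + (-16 + 2*(1/17)) = 2727 + (-16 + 2/17) = 2727 - 270/17 = 46089/17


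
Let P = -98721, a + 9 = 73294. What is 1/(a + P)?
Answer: -1/25436 ≈ -3.9314e-5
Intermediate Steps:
a = 73285 (a = -9 + 73294 = 73285)
1/(a + P) = 1/(73285 - 98721) = 1/(-25436) = -1/25436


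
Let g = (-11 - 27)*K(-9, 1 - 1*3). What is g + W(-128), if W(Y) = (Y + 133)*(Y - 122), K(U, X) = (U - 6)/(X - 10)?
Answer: -2595/2 ≈ -1297.5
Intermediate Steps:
K(U, X) = (-6 + U)/(-10 + X)
g = -95/2 (g = (-11 - 27)*((-6 - 9)/(-10 + (1 - 1*3))) = -38*(-15)/(-10 + (1 - 3)) = -38*(-15)/(-10 - 2) = -38*(-15)/(-12) = -(-19)*(-15)/6 = -38*5/4 = -95/2 ≈ -47.500)
W(Y) = (-122 + Y)*(133 + Y) (W(Y) = (133 + Y)*(-122 + Y) = (-122 + Y)*(133 + Y))
g + W(-128) = -95/2 + (-16226 + (-128)² + 11*(-128)) = -95/2 + (-16226 + 16384 - 1408) = -95/2 - 1250 = -2595/2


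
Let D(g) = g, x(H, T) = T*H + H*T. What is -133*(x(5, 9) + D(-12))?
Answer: -10374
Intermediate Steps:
x(H, T) = 2*H*T (x(H, T) = H*T + H*T = 2*H*T)
-133*(x(5, 9) + D(-12)) = -133*(2*5*9 - 12) = -133*(90 - 12) = -133*78 = -10374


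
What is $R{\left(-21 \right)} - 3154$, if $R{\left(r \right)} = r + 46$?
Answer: $-3129$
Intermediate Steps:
$R{\left(r \right)} = 46 + r$
$R{\left(-21 \right)} - 3154 = \left(46 - 21\right) - 3154 = 25 - 3154 = -3129$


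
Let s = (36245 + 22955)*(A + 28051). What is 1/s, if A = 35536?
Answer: 1/3764350400 ≈ 2.6565e-10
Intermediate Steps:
s = 3764350400 (s = (36245 + 22955)*(35536 + 28051) = 59200*63587 = 3764350400)
1/s = 1/3764350400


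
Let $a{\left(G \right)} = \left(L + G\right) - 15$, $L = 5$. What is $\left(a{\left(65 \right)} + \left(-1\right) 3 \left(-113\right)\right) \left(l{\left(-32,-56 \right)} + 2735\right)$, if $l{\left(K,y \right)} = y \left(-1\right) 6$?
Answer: $1209974$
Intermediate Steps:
$a{\left(G \right)} = -10 + G$ ($a{\left(G \right)} = \left(5 + G\right) - 15 = -10 + G$)
$l{\left(K,y \right)} = - 6 y$ ($l{\left(K,y \right)} = - y 6 = - 6 y$)
$\left(a{\left(65 \right)} + \left(-1\right) 3 \left(-113\right)\right) \left(l{\left(-32,-56 \right)} + 2735\right) = \left(\left(-10 + 65\right) + \left(-1\right) 3 \left(-113\right)\right) \left(\left(-6\right) \left(-56\right) + 2735\right) = \left(55 - -339\right) \left(336 + 2735\right) = \left(55 + 339\right) 3071 = 394 \cdot 3071 = 1209974$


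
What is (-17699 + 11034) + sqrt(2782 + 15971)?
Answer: -6665 + sqrt(18753) ≈ -6528.1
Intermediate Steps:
(-17699 + 11034) + sqrt(2782 + 15971) = -6665 + sqrt(18753)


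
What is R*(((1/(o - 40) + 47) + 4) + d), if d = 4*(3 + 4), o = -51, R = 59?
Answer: 424092/91 ≈ 4660.4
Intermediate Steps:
d = 28 (d = 4*7 = 28)
R*(((1/(o - 40) + 47) + 4) + d) = 59*(((1/(-51 - 40) + 47) + 4) + 28) = 59*(((1/(-91) + 47) + 4) + 28) = 59*(((-1/91 + 47) + 4) + 28) = 59*((4276/91 + 4) + 28) = 59*(4640/91 + 28) = 59*(7188/91) = 424092/91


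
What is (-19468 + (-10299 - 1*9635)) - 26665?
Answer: -66067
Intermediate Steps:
(-19468 + (-10299 - 1*9635)) - 26665 = (-19468 + (-10299 - 9635)) - 26665 = (-19468 - 19934) - 26665 = -39402 - 26665 = -66067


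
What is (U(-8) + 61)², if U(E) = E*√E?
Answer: 3209 - 1952*I*√2 ≈ 3209.0 - 2760.5*I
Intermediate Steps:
U(E) = E^(3/2)
(U(-8) + 61)² = ((-8)^(3/2) + 61)² = (-16*I*√2 + 61)² = (61 - 16*I*√2)²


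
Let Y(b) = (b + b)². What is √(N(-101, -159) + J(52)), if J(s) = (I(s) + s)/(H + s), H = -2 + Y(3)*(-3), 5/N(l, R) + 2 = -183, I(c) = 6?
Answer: I*√1406/37 ≈ 1.0134*I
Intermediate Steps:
Y(b) = 4*b² (Y(b) = (2*b)² = 4*b²)
N(l, R) = -1/37 (N(l, R) = 5/(-2 - 183) = 5/(-185) = 5*(-1/185) = -1/37)
H = -110 (H = -2 + (4*3²)*(-3) = -2 + (4*9)*(-3) = -2 + 36*(-3) = -2 - 108 = -110)
J(s) = (6 + s)/(-110 + s)
√(N(-101, -159) + J(52)) = √(-1/37 + (6 + 52)/(-110 + 52)) = √(-1/37 + 58/(-58)) = √(-1/37 - 1/58*58) = √(-1/37 - 1) = √(-38/37) = I*√1406/37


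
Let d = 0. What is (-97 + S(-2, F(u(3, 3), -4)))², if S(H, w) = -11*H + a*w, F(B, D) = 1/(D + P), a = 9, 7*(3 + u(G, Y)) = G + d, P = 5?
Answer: 4356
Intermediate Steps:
u(G, Y) = -3 + G/7 (u(G, Y) = -3 + (G + 0)/7 = -3 + G/7)
F(B, D) = 1/(5 + D) (F(B, D) = 1/(D + 5) = 1/(5 + D))
S(H, w) = -11*H + 9*w
(-97 + S(-2, F(u(3, 3), -4)))² = (-97 + (-11*(-2) + 9/(5 - 4)))² = (-97 + (22 + 9/1))² = (-97 + (22 + 9*1))² = (-97 + (22 + 9))² = (-97 + 31)² = (-66)² = 4356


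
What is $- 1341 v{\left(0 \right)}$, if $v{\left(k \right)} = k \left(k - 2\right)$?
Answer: $0$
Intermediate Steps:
$v{\left(k \right)} = k \left(-2 + k\right)$
$- 1341 v{\left(0 \right)} = - 1341 \cdot 0 \left(-2 + 0\right) = - 1341 \cdot 0 \left(-2\right) = \left(-1341\right) 0 = 0$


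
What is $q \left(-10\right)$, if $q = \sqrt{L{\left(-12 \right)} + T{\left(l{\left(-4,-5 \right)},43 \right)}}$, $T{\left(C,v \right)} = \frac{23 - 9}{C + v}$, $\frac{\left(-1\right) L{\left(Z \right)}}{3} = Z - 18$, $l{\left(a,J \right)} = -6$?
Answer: $- \frac{40 \sqrt{7733}}{37} \approx -95.068$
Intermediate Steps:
$L{\left(Z \right)} = 54 - 3 Z$ ($L{\left(Z \right)} = - 3 \left(Z - 18\right) = - 3 \left(-18 + Z\right) = 54 - 3 Z$)
$T{\left(C,v \right)} = \frac{14}{C + v}$
$q = \frac{4 \sqrt{7733}}{37}$ ($q = \sqrt{\left(54 - -36\right) + \frac{14}{-6 + 43}} = \sqrt{\left(54 + 36\right) + \frac{14}{37}} = \sqrt{90 + 14 \cdot \frac{1}{37}} = \sqrt{90 + \frac{14}{37}} = \sqrt{\frac{3344}{37}} = \frac{4 \sqrt{7733}}{37} \approx 9.5068$)
$q \left(-10\right) = \frac{4 \sqrt{7733}}{37} \left(-10\right) = - \frac{40 \sqrt{7733}}{37}$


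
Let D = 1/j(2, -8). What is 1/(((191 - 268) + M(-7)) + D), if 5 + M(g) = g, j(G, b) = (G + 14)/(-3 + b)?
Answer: -16/1435 ≈ -0.011150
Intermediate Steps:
j(G, b) = (14 + G)/(-3 + b)
M(g) = -5 + g
D = -11/16 (D = 1/((14 + 2)/(-3 - 8)) = 1/(16/(-11)) = 1/(-1/11*16) = 1/(-16/11) = -11/16 ≈ -0.68750)
1/(((191 - 268) + M(-7)) + D) = 1/(((191 - 268) + (-5 - 7)) - 11/16) = 1/((-77 - 12) - 11/16) = 1/(-89 - 11/16) = 1/(-1435/16) = -16/1435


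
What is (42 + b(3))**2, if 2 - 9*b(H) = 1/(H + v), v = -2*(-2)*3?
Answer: 32478601/18225 ≈ 1782.1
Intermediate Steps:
v = 12 (v = 4*3 = 12)
b(H) = 2/9 - 1/(9*(12 + H)) (b(H) = 2/9 - 1/(9*(H + 12)) = 2/9 - 1/(9*(12 + H)))
(42 + b(3))**2 = (42 + (23 + 2*3)/(9*(12 + 3)))**2 = (42 + (1/9)*(23 + 6)/15)**2 = (42 + (1/9)*(1/15)*29)**2 = (42 + 29/135)**2 = (5699/135)**2 = 32478601/18225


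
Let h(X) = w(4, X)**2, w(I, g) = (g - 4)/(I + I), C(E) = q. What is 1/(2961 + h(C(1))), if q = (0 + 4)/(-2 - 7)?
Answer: 81/239866 ≈ 0.00033769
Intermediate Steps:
q = -4/9 (q = 4/(-9) = 4*(-1/9) = -4/9 ≈ -0.44444)
C(E) = -4/9
w(I, g) = (-4 + g)/(2*I) (w(I, g) = (-4 + g)/((2*I)) = (-4 + g)*(1/(2*I)) = (-4 + g)/(2*I))
h(X) = (-1/2 + X/8)**2 (h(X) = ((1/2)*(-4 + X)/4)**2 = ((1/2)*(1/4)*(-4 + X))**2 = (-1/2 + X/8)**2)
1/(2961 + h(C(1))) = 1/(2961 + (-4 - 4/9)**2/64) = 1/(2961 + (-40/9)**2/64) = 1/(2961 + (1/64)*(1600/81)) = 1/(2961 + 25/81) = 1/(239866/81) = 81/239866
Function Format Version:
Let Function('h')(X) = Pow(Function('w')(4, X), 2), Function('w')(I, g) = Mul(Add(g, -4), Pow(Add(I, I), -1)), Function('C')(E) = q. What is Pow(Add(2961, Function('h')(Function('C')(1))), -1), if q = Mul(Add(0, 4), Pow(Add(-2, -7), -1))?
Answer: Rational(81, 239866) ≈ 0.00033769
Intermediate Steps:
q = Rational(-4, 9) (q = Mul(4, Pow(-9, -1)) = Mul(4, Rational(-1, 9)) = Rational(-4, 9) ≈ -0.44444)
Function('C')(E) = Rational(-4, 9)
Function('w')(I, g) = Mul(Rational(1, 2), Pow(I, -1), Add(-4, g)) (Function('w')(I, g) = Mul(Add(-4, g), Pow(Mul(2, I), -1)) = Mul(Add(-4, g), Mul(Rational(1, 2), Pow(I, -1))) = Mul(Rational(1, 2), Pow(I, -1), Add(-4, g)))
Function('h')(X) = Pow(Add(Rational(-1, 2), Mul(Rational(1, 8), X)), 2) (Function('h')(X) = Pow(Mul(Rational(1, 2), Pow(4, -1), Add(-4, X)), 2) = Pow(Mul(Rational(1, 2), Rational(1, 4), Add(-4, X)), 2) = Pow(Add(Rational(-1, 2), Mul(Rational(1, 8), X)), 2))
Pow(Add(2961, Function('h')(Function('C')(1))), -1) = Pow(Add(2961, Mul(Rational(1, 64), Pow(Add(-4, Rational(-4, 9)), 2))), -1) = Pow(Add(2961, Mul(Rational(1, 64), Pow(Rational(-40, 9), 2))), -1) = Pow(Add(2961, Mul(Rational(1, 64), Rational(1600, 81))), -1) = Pow(Add(2961, Rational(25, 81)), -1) = Pow(Rational(239866, 81), -1) = Rational(81, 239866)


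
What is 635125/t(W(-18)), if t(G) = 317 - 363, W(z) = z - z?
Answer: -635125/46 ≈ -13807.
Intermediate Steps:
W(z) = 0
t(G) = -46
635125/t(W(-18)) = 635125/(-46) = 635125*(-1/46) = -635125/46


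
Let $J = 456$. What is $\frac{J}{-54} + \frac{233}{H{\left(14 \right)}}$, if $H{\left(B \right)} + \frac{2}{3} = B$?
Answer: $\frac{3251}{360} \approx 9.0305$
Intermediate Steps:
$H{\left(B \right)} = - \frac{2}{3} + B$
$\frac{J}{-54} + \frac{233}{H{\left(14 \right)}} = \frac{456}{-54} + \frac{233}{- \frac{2}{3} + 14} = 456 \left(- \frac{1}{54}\right) + \frac{233}{\frac{40}{3}} = - \frac{76}{9} + 233 \cdot \frac{3}{40} = - \frac{76}{9} + \frac{699}{40} = \frac{3251}{360}$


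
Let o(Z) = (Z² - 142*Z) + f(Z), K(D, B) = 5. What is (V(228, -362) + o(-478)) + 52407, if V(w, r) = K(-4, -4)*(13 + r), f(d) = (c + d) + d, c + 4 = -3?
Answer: 346059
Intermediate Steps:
c = -7 (c = -4 - 3 = -7)
f(d) = -7 + 2*d (f(d) = (-7 + d) + d = -7 + 2*d)
o(Z) = -7 + Z² - 140*Z (o(Z) = (Z² - 142*Z) + (-7 + 2*Z) = -7 + Z² - 140*Z)
V(w, r) = 65 + 5*r (V(w, r) = 5*(13 + r) = 65 + 5*r)
(V(228, -362) + o(-478)) + 52407 = ((65 + 5*(-362)) + (-7 + (-478)² - 140*(-478))) + 52407 = ((65 - 1810) + (-7 + 228484 + 66920)) + 52407 = (-1745 + 295397) + 52407 = 293652 + 52407 = 346059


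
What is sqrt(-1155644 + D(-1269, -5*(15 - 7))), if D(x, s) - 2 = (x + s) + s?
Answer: I*sqrt(1156991) ≈ 1075.6*I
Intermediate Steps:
D(x, s) = 2 + x + 2*s (D(x, s) = 2 + ((x + s) + s) = 2 + ((s + x) + s) = 2 + (x + 2*s) = 2 + x + 2*s)
sqrt(-1155644 + D(-1269, -5*(15 - 7))) = sqrt(-1155644 + (2 - 1269 + 2*(-5*(15 - 7)))) = sqrt(-1155644 + (2 - 1269 + 2*(-5*8))) = sqrt(-1155644 + (2 - 1269 + 2*(-40))) = sqrt(-1155644 + (2 - 1269 - 80)) = sqrt(-1155644 - 1347) = sqrt(-1156991) = I*sqrt(1156991)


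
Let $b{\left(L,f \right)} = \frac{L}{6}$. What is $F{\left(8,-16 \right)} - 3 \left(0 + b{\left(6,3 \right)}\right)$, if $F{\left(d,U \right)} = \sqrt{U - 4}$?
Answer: $-3 + 2 i \sqrt{5} \approx -3.0 + 4.4721 i$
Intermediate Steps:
$F{\left(d,U \right)} = \sqrt{-4 + U}$
$b{\left(L,f \right)} = \frac{L}{6}$ ($b{\left(L,f \right)} = L \frac{1}{6} = \frac{L}{6}$)
$F{\left(8,-16 \right)} - 3 \left(0 + b{\left(6,3 \right)}\right) = \sqrt{-4 - 16} - 3 \left(0 + \frac{1}{6} \cdot 6\right) = \sqrt{-20} - 3 \left(0 + 1\right) = 2 i \sqrt{5} - 3 \cdot 1 = 2 i \sqrt{5} - 3 = -3 + 2 i \sqrt{5}$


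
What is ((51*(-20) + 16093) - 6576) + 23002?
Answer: 31499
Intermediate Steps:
((51*(-20) + 16093) - 6576) + 23002 = ((-1020 + 16093) - 6576) + 23002 = (15073 - 6576) + 23002 = 8497 + 23002 = 31499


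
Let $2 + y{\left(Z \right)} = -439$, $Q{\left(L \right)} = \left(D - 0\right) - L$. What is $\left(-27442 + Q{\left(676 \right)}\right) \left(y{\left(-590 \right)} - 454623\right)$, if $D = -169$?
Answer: $12872395368$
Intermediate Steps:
$Q{\left(L \right)} = -169 - L$ ($Q{\left(L \right)} = \left(-169 - 0\right) - L = \left(-169 + 0\right) - L = -169 - L$)
$y{\left(Z \right)} = -441$ ($y{\left(Z \right)} = -2 - 439 = -441$)
$\left(-27442 + Q{\left(676 \right)}\right) \left(y{\left(-590 \right)} - 454623\right) = \left(-27442 - 845\right) \left(-441 - 454623\right) = \left(-27442 - 845\right) \left(-455064\right) = \left(-28287\right) \left(-455064\right) = 12872395368$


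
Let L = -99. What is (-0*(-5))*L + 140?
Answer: 140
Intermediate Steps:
(-0*(-5))*L + 140 = -0*(-5)*(-99) + 140 = -5*0*(-99) + 140 = 0*(-99) + 140 = 0 + 140 = 140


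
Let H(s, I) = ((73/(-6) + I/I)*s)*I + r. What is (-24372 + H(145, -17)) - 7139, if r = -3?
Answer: -23929/6 ≈ -3988.2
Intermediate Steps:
H(s, I) = -3 - 67*I*s/6 (H(s, I) = ((73/(-6) + I/I)*s)*I - 3 = ((73*(-⅙) + 1)*s)*I - 3 = ((-73/6 + 1)*s)*I - 3 = (-67*s/6)*I - 3 = -67*I*s/6 - 3 = -3 - 67*I*s/6)
(-24372 + H(145, -17)) - 7139 = (-24372 + (-3 - 67/6*(-17)*145)) - 7139 = (-24372 + (-3 + 165155/6)) - 7139 = (-24372 + 165137/6) - 7139 = 18905/6 - 7139 = -23929/6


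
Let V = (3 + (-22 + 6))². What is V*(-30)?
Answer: -5070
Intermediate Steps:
V = 169 (V = (3 - 16)² = (-13)² = 169)
V*(-30) = 169*(-30) = -5070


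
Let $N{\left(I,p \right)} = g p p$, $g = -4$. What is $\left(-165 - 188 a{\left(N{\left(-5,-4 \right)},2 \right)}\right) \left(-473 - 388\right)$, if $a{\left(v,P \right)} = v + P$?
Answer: $-9893751$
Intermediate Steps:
$N{\left(I,p \right)} = - 4 p^{2}$ ($N{\left(I,p \right)} = - 4 p p = - 4 p^{2}$)
$a{\left(v,P \right)} = P + v$
$\left(-165 - 188 a{\left(N{\left(-5,-4 \right)},2 \right)}\right) \left(-473 - 388\right) = \left(-165 - 188 \left(2 - 4 \left(-4\right)^{2}\right)\right) \left(-473 - 388\right) = \left(-165 - 188 \left(2 - 64\right)\right) \left(-861\right) = \left(-165 - -11656\right) \left(-861\right) = \left(-165 + 11656\right) \left(-861\right) = 11491 \left(-861\right) = -9893751$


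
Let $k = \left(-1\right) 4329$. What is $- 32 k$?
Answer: $138528$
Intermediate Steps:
$k = -4329$
$- 32 k = \left(-32\right) \left(-4329\right) = 138528$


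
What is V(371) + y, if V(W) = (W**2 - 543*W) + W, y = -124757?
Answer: -188198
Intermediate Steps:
V(W) = W**2 - 542*W
V(371) + y = 371*(-542 + 371) - 124757 = 371*(-171) - 124757 = -63441 - 124757 = -188198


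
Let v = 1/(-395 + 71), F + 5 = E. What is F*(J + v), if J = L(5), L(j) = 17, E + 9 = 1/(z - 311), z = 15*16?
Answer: -5479465/23004 ≈ -238.20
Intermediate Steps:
z = 240
E = -640/71 (E = -9 + 1/(240 - 311) = -9 + 1/(-71) = -9 - 1/71 = -640/71 ≈ -9.0141)
F = -995/71 (F = -5 - 640/71 = -995/71 ≈ -14.014)
J = 17
v = -1/324 (v = 1/(-324) = -1/324 ≈ -0.0030864)
F*(J + v) = -995*(17 - 1/324)/71 = -995/71*5507/324 = -5479465/23004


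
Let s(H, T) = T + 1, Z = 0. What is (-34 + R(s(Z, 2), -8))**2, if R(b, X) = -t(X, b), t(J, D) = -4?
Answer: 900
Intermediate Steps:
s(H, T) = 1 + T
R(b, X) = 4 (R(b, X) = -1*(-4) = 4)
(-34 + R(s(Z, 2), -8))**2 = (-34 + 4)**2 = (-30)**2 = 900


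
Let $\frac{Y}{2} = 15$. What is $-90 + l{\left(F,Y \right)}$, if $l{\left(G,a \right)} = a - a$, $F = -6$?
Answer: $-90$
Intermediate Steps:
$Y = 30$ ($Y = 2 \cdot 15 = 30$)
$l{\left(G,a \right)} = 0$
$-90 + l{\left(F,Y \right)} = -90 + 0 = -90$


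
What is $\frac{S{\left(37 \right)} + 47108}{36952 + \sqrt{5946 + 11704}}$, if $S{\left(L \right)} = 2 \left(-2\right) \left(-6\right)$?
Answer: $\frac{870810832}{682716327} - \frac{117830 \sqrt{706}}{682716327} \approx 1.2709$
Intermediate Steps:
$S{\left(L \right)} = 24$ ($S{\left(L \right)} = \left(-4\right) \left(-6\right) = 24$)
$\frac{S{\left(37 \right)} + 47108}{36952 + \sqrt{5946 + 11704}} = \frac{24 + 47108}{36952 + \sqrt{5946 + 11704}} = \frac{47132}{36952 + \sqrt{17650}} = \frac{47132}{36952 + 5 \sqrt{706}}$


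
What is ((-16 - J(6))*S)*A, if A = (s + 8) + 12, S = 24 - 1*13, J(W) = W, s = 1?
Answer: -5082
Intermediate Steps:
S = 11 (S = 24 - 13 = 11)
A = 21 (A = (1 + 8) + 12 = 9 + 12 = 21)
((-16 - J(6))*S)*A = ((-16 - 1*6)*11)*21 = ((-16 - 6)*11)*21 = -22*11*21 = -242*21 = -5082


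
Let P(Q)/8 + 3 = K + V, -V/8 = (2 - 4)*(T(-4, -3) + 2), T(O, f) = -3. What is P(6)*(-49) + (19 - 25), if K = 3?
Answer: 6266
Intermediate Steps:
V = -16 (V = -8*(2 - 4)*(-3 + 2) = -(-16)*(-1) = -8*2 = -16)
P(Q) = -128 (P(Q) = -24 + 8*(3 - 16) = -24 + 8*(-13) = -24 - 104 = -128)
P(6)*(-49) + (19 - 25) = -128*(-49) + (19 - 25) = 6272 - 6 = 6266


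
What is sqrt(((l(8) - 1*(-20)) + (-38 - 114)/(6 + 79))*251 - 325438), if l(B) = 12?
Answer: I*sqrt(2296501270)/85 ≈ 563.79*I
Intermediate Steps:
sqrt(((l(8) - 1*(-20)) + (-38 - 114)/(6 + 79))*251 - 325438) = sqrt(((12 - 1*(-20)) + (-38 - 114)/(6 + 79))*251 - 325438) = sqrt(((12 + 20) - 152/85)*251 - 325438) = sqrt((32 - 152*1/85)*251 - 325438) = sqrt((32 - 152/85)*251 - 325438) = sqrt((2568/85)*251 - 325438) = sqrt(644568/85 - 325438) = sqrt(-27017662/85) = I*sqrt(2296501270)/85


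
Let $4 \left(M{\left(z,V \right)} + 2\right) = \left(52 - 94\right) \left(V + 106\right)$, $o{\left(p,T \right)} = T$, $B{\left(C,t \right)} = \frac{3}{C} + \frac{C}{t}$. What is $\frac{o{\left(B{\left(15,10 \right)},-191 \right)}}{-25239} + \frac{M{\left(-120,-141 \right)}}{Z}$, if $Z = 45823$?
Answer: $\frac{35954095}{2313053394} \approx 0.015544$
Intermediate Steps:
$M{\left(z,V \right)} = -1115 - \frac{21 V}{2}$ ($M{\left(z,V \right)} = -2 + \frac{\left(52 - 94\right) \left(V + 106\right)}{4} = -2 + \frac{\left(-42\right) \left(106 + V\right)}{4} = -2 + \frac{-4452 - 42 V}{4} = -2 - \left(1113 + \frac{21 V}{2}\right) = -1115 - \frac{21 V}{2}$)
$\frac{o{\left(B{\left(15,10 \right)},-191 \right)}}{-25239} + \frac{M{\left(-120,-141 \right)}}{Z} = - \frac{191}{-25239} + \frac{-1115 - - \frac{2961}{2}}{45823} = \left(-191\right) \left(- \frac{1}{25239}\right) + \left(-1115 + \frac{2961}{2}\right) \frac{1}{45823} = \frac{191}{25239} + \frac{731}{2} \cdot \frac{1}{45823} = \frac{191}{25239} + \frac{731}{91646} = \frac{35954095}{2313053394}$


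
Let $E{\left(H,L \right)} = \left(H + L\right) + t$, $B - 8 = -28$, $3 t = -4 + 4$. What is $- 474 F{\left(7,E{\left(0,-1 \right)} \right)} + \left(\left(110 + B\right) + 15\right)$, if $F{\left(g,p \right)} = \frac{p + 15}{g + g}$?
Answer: $-369$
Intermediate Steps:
$t = 0$ ($t = \frac{-4 + 4}{3} = \frac{1}{3} \cdot 0 = 0$)
$B = -20$ ($B = 8 - 28 = -20$)
$E{\left(H,L \right)} = H + L$ ($E{\left(H,L \right)} = \left(H + L\right) + 0 = H + L$)
$F{\left(g,p \right)} = \frac{15 + p}{2 g}$
$- 474 F{\left(7,E{\left(0,-1 \right)} \right)} + \left(\left(110 + B\right) + 15\right) = - 474 \frac{15 + \left(0 - 1\right)}{2 \cdot 7} + \left(\left(110 - 20\right) + 15\right) = - 474 \cdot \frac{1}{2} \cdot \frac{1}{7} \left(15 - 1\right) + \left(90 + 15\right) = - 474 \cdot \frac{1}{2} \cdot \frac{1}{7} \cdot 14 + 105 = \left(-474\right) 1 + 105 = -474 + 105 = -369$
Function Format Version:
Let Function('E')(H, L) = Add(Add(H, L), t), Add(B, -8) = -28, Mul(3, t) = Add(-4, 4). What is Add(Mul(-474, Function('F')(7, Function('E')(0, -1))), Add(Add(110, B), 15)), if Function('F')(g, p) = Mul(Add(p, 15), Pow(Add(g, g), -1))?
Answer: -369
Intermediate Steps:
t = 0 (t = Mul(Rational(1, 3), Add(-4, 4)) = Mul(Rational(1, 3), 0) = 0)
B = -20 (B = Add(8, -28) = -20)
Function('E')(H, L) = Add(H, L) (Function('E')(H, L) = Add(Add(H, L), 0) = Add(H, L))
Function('F')(g, p) = Mul(Rational(1, 2), Pow(g, -1), Add(15, p)) (Function('F')(g, p) = Mul(Add(15, p), Pow(Mul(2, g), -1)) = Mul(Add(15, p), Mul(Rational(1, 2), Pow(g, -1))) = Mul(Rational(1, 2), Pow(g, -1), Add(15, p)))
Add(Mul(-474, Function('F')(7, Function('E')(0, -1))), Add(Add(110, B), 15)) = Add(Mul(-474, Mul(Rational(1, 2), Pow(7, -1), Add(15, Add(0, -1)))), Add(Add(110, -20), 15)) = Add(Mul(-474, Mul(Rational(1, 2), Rational(1, 7), Add(15, -1))), Add(90, 15)) = Add(Mul(-474, Mul(Rational(1, 2), Rational(1, 7), 14)), 105) = Add(Mul(-474, 1), 105) = Add(-474, 105) = -369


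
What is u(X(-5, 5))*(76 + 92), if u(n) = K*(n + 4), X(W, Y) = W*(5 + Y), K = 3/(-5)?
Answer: 23184/5 ≈ 4636.8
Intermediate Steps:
K = -⅗ (K = 3*(-⅕) = -⅗ ≈ -0.60000)
u(n) = -12/5 - 3*n/5 (u(n) = -3*(n + 4)/5 = -3*(4 + n)/5 = -12/5 - 3*n/5)
u(X(-5, 5))*(76 + 92) = (-12/5 - (-3)*(5 + 5))*(76 + 92) = (-12/5 - (-3)*10)*168 = (-12/5 - ⅗*(-50))*168 = (-12/5 + 30)*168 = (138/5)*168 = 23184/5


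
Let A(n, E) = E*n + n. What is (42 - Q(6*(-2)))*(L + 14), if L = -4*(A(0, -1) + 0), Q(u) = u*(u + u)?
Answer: -3444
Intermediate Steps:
Q(u) = 2*u² (Q(u) = u*(2*u) = 2*u²)
A(n, E) = n + E*n
L = 0 (L = -4*(0*(1 - 1) + 0) = -4*(0*0 + 0) = -4*(0 + 0) = -4*0 = 0)
(42 - Q(6*(-2)))*(L + 14) = (42 - 2*(6*(-2))²)*(0 + 14) = (42 - 2*(-12)²)*14 = (42 - 2*144)*14 = (42 - 1*288)*14 = (42 - 288)*14 = -246*14 = -3444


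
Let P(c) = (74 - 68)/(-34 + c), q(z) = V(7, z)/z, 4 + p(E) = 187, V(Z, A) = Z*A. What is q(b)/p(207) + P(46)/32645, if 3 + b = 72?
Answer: 457213/11948070 ≈ 0.038267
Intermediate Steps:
V(Z, A) = A*Z
p(E) = 183 (p(E) = -4 + 187 = 183)
b = 69 (b = -3 + 72 = 69)
q(z) = 7 (q(z) = (z*7)/z = (7*z)/z = 7)
P(c) = 6/(-34 + c)
q(b)/p(207) + P(46)/32645 = 7/183 + (6/(-34 + 46))/32645 = 7*(1/183) + (6/12)*(1/32645) = 7/183 + (6*(1/12))*(1/32645) = 7/183 + (1/2)*(1/32645) = 7/183 + 1/65290 = 457213/11948070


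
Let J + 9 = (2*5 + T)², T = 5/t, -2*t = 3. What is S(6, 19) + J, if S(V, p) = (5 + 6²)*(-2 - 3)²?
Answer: 9544/9 ≈ 1060.4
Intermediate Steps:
t = -3/2 (t = -½*3 = -3/2 ≈ -1.5000)
S(V, p) = 1025 (S(V, p) = (5 + 36)*(-5)² = 41*25 = 1025)
T = -10/3 (T = 5/(-3/2) = 5*(-⅔) = -10/3 ≈ -3.3333)
J = 319/9 (J = -9 + (2*5 - 10/3)² = -9 + (10 - 10/3)² = -9 + (20/3)² = -9 + 400/9 = 319/9 ≈ 35.444)
S(6, 19) + J = 1025 + 319/9 = 9544/9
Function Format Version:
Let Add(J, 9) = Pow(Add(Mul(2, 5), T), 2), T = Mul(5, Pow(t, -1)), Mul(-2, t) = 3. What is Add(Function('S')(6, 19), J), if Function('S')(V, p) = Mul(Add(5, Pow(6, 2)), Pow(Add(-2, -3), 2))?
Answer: Rational(9544, 9) ≈ 1060.4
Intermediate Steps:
t = Rational(-3, 2) (t = Mul(Rational(-1, 2), 3) = Rational(-3, 2) ≈ -1.5000)
Function('S')(V, p) = 1025 (Function('S')(V, p) = Mul(Add(5, 36), Pow(-5, 2)) = Mul(41, 25) = 1025)
T = Rational(-10, 3) (T = Mul(5, Pow(Rational(-3, 2), -1)) = Mul(5, Rational(-2, 3)) = Rational(-10, 3) ≈ -3.3333)
J = Rational(319, 9) (J = Add(-9, Pow(Add(Mul(2, 5), Rational(-10, 3)), 2)) = Add(-9, Pow(Add(10, Rational(-10, 3)), 2)) = Add(-9, Pow(Rational(20, 3), 2)) = Add(-9, Rational(400, 9)) = Rational(319, 9) ≈ 35.444)
Add(Function('S')(6, 19), J) = Add(1025, Rational(319, 9)) = Rational(9544, 9)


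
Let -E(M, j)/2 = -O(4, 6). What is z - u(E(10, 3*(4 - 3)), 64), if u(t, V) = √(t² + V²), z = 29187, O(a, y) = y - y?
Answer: 29123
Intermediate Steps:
O(a, y) = 0
E(M, j) = 0 (E(M, j) = -(-2)*0 = -2*0 = 0)
u(t, V) = √(V² + t²)
z - u(E(10, 3*(4 - 3)), 64) = 29187 - √(64² + 0²) = 29187 - √(4096 + 0) = 29187 - √4096 = 29187 - 1*64 = 29187 - 64 = 29123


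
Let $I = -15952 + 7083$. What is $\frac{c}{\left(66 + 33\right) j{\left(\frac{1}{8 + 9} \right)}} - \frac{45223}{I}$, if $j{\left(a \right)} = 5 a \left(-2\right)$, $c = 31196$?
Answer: $- \frac{211761079}{399105} \approx -530.59$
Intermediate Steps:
$j{\left(a \right)} = - 10 a$
$I = -8869$
$\frac{c}{\left(66 + 33\right) j{\left(\frac{1}{8 + 9} \right)}} - \frac{45223}{I} = \frac{31196}{\left(66 + 33\right) \left(- \frac{10}{8 + 9}\right)} - \frac{45223}{-8869} = \frac{31196}{99 \left(- \frac{10}{17}\right)} - - \frac{45223}{8869} = \frac{31196}{99 \left(\left(-10\right) \frac{1}{17}\right)} + \frac{45223}{8869} = \frac{31196}{99 \left(- \frac{10}{17}\right)} + \frac{45223}{8869} = \frac{31196}{- \frac{990}{17}} + \frac{45223}{8869} = 31196 \left(- \frac{17}{990}\right) + \frac{45223}{8869} = - \frac{24106}{45} + \frac{45223}{8869} = - \frac{211761079}{399105}$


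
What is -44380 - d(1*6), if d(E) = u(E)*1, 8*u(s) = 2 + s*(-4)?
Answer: -177509/4 ≈ -44377.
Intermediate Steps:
u(s) = 1/4 - s/2 (u(s) = (2 + s*(-4))/8 = (2 - 4*s)/8 = 1/4 - s/2)
d(E) = 1/4 - E/2 (d(E) = (1/4 - E/2)*1 = 1/4 - E/2)
-44380 - d(1*6) = -44380 - (1/4 - 6/2) = -44380 - (1/4 - 1/2*6) = -44380 - (1/4 - 3) = -44380 - 1*(-11/4) = -44380 + 11/4 = -177509/4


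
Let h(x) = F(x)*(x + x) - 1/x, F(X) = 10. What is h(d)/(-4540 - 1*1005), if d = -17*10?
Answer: 577999/942650 ≈ 0.61316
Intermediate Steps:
d = -170
h(x) = -1/x + 20*x (h(x) = 10*(x + x) - 1/x = 10*(2*x) - 1/x = 20*x - 1/x = -1/x + 20*x)
h(d)/(-4540 - 1*1005) = (-1/(-170) + 20*(-170))/(-4540 - 1*1005) = (-1*(-1/170) - 3400)/(-4540 - 1005) = (1/170 - 3400)/(-5545) = -577999/170*(-1/5545) = 577999/942650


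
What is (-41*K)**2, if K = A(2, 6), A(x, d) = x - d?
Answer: 26896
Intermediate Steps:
K = -4 (K = 2 - 1*6 = 2 - 6 = -4)
(-41*K)**2 = (-41*(-4))**2 = 164**2 = 26896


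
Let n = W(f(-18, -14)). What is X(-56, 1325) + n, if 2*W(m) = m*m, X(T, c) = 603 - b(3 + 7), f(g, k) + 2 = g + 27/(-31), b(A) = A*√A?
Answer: 1577575/1922 - 10*√10 ≈ 789.18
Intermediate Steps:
b(A) = A^(3/2)
f(g, k) = -89/31 + g (f(g, k) = -2 + (g + 27/(-31)) = -2 + (g + 27*(-1/31)) = -2 + (g - 27/31) = -2 + (-27/31 + g) = -89/31 + g)
X(T, c) = 603 - 10*√10 (X(T, c) = 603 - (3 + 7)^(3/2) = 603 - 10^(3/2) = 603 - 10*√10)
W(m) = m²/2 (W(m) = (m*m)/2 = m²/2)
n = 418609/1922 (n = (-89/31 - 18)²/2 = (-647/31)²/2 = (½)*(418609/961) = 418609/1922 ≈ 217.80)
X(-56, 1325) + n = (603 - 10*√10) + 418609/1922 = 1577575/1922 - 10*√10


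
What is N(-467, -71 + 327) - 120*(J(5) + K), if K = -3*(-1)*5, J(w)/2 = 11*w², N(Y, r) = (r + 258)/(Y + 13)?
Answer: -15390857/227 ≈ -67801.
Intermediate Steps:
N(Y, r) = (258 + r)/(13 + Y)
J(w) = 22*w² (J(w) = 2*(11*w²) = 22*w²)
K = 15 (K = 3*5 = 15)
N(-467, -71 + 327) - 120*(J(5) + K) = (258 + (-71 + 327))/(13 - 467) - 120*(22*5² + 15) = (258 + 256)/(-454) - 120*(22*25 + 15) = -1/454*514 - 120*(550 + 15) = -257/227 - 120*565 = -257/227 - 1*67800 = -257/227 - 67800 = -15390857/227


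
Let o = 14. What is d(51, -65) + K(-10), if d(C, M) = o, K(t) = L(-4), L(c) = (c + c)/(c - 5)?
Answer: 134/9 ≈ 14.889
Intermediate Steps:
L(c) = 2*c/(-5 + c) (L(c) = (2*c)/(-5 + c) = 2*c/(-5 + c))
K(t) = 8/9 (K(t) = 2*(-4)/(-5 - 4) = 2*(-4)/(-9) = 2*(-4)*(-⅑) = 8/9)
d(C, M) = 14
d(51, -65) + K(-10) = 14 + 8/9 = 134/9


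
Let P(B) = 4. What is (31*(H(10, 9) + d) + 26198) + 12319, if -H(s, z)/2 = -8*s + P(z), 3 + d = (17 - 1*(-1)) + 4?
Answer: 43818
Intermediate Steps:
d = 19 (d = -3 + ((17 - 1*(-1)) + 4) = -3 + ((17 + 1) + 4) = -3 + (18 + 4) = -3 + 22 = 19)
H(s, z) = -8 + 16*s (H(s, z) = -2*(-8*s + 4) = -2*(4 - 8*s) = -8 + 16*s)
(31*(H(10, 9) + d) + 26198) + 12319 = (31*((-8 + 16*10) + 19) + 26198) + 12319 = (31*((-8 + 160) + 19) + 26198) + 12319 = (31*(152 + 19) + 26198) + 12319 = (31*171 + 26198) + 12319 = (5301 + 26198) + 12319 = 31499 + 12319 = 43818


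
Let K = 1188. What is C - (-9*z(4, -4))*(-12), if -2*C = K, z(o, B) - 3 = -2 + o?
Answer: -1134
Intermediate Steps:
z(o, B) = 1 + o (z(o, B) = 3 + (-2 + o) = 1 + o)
C = -594 (C = -½*1188 = -594)
C - (-9*z(4, -4))*(-12) = -594 - (-9*(1 + 4))*(-12) = -594 - (-9*5)*(-12) = -594 - (-45)*(-12) = -594 - 1*540 = -594 - 540 = -1134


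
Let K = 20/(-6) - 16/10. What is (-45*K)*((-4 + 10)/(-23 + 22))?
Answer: -1332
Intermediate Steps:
K = -74/15 (K = 20*(-⅙) - 16*⅒ = -10/3 - 8/5 = -74/15 ≈ -4.9333)
(-45*K)*((-4 + 10)/(-23 + 22)) = (-45*(-74/15))*((-4 + 10)/(-23 + 22)) = 222*(6/(-1)) = 222*(6*(-1)) = 222*(-6) = -1332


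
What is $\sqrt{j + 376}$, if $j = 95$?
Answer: $\sqrt{471} \approx 21.703$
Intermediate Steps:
$\sqrt{j + 376} = \sqrt{95 + 376} = \sqrt{471}$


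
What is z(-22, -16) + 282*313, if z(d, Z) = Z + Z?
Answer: 88234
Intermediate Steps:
z(d, Z) = 2*Z
z(-22, -16) + 282*313 = 2*(-16) + 282*313 = -32 + 88266 = 88234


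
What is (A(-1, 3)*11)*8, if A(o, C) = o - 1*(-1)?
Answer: 0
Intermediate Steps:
A(o, C) = 1 + o (A(o, C) = o + 1 = 1 + o)
(A(-1, 3)*11)*8 = ((1 - 1)*11)*8 = (0*11)*8 = 0*8 = 0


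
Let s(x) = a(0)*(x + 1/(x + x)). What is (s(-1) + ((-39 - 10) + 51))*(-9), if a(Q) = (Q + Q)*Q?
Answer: -18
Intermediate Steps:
a(Q) = 2*Q**2 (a(Q) = (2*Q)*Q = 2*Q**2)
s(x) = 0 (s(x) = (2*0**2)*(x + 1/(x + x)) = (2*0)*(x + 1/(2*x)) = 0*(x + 1/(2*x)) = 0)
(s(-1) + ((-39 - 10) + 51))*(-9) = (0 + ((-39 - 10) + 51))*(-9) = (0 + (-49 + 51))*(-9) = (0 + 2)*(-9) = 2*(-9) = -18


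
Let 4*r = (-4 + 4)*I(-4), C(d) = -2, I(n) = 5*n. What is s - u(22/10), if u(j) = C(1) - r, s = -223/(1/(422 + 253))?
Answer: -150523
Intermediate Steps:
r = 0 (r = ((-4 + 4)*(5*(-4)))/4 = (0*(-20))/4 = (¼)*0 = 0)
s = -150525 (s = -223/(1/675) = -223/1/675 = -223*675 = -150525)
u(j) = -2 (u(j) = -2 - 1*0 = -2 + 0 = -2)
s - u(22/10) = -150525 - 1*(-2) = -150525 + 2 = -150523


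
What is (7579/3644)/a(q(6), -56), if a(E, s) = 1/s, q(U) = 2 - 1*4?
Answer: -106106/911 ≈ -116.47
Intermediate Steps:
q(U) = -2 (q(U) = 2 - 4 = -2)
(7579/3644)/a(q(6), -56) = (7579/3644)/(1/(-56)) = (7579*(1/3644))/(-1/56) = (7579/3644)*(-56) = -106106/911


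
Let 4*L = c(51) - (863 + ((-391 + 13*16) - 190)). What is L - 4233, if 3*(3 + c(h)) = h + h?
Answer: -17391/4 ≈ -4347.8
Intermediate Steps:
c(h) = -3 + 2*h/3 (c(h) = -3 + (h + h)/3 = -3 + (2*h)/3 = -3 + 2*h/3)
L = -459/4 (L = ((-3 + (2/3)*51) - (863 + ((-391 + 13*16) - 190)))/4 = ((-3 + 34) - (863 + ((-391 + 208) - 190)))/4 = (31 - (863 + (-183 - 190)))/4 = (31 - (863 - 373))/4 = (31 - 1*490)/4 = (31 - 490)/4 = (1/4)*(-459) = -459/4 ≈ -114.75)
L - 4233 = -459/4 - 4233 = -17391/4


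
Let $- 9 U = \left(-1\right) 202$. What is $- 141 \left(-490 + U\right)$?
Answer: $\frac{197776}{3} \approx 65925.0$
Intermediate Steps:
$U = \frac{202}{9}$ ($U = - \frac{\left(-1\right) 202}{9} = \left(- \frac{1}{9}\right) \left(-202\right) = \frac{202}{9} \approx 22.444$)
$- 141 \left(-490 + U\right) = - 141 \left(-490 + \frac{202}{9}\right) = \left(-141\right) \left(- \frac{4208}{9}\right) = \frac{197776}{3}$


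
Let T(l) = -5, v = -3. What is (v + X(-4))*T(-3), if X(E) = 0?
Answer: 15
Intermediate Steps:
(v + X(-4))*T(-3) = (-3 + 0)*(-5) = -3*(-5) = 15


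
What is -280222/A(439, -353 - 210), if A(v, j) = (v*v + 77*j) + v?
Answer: -280222/149809 ≈ -1.8705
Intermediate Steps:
A(v, j) = v + v² + 77*j (A(v, j) = (v² + 77*j) + v = v + v² + 77*j)
-280222/A(439, -353 - 210) = -280222/(439 + 439² + 77*(-353 - 210)) = -280222/(439 + 192721 + 77*(-563)) = -280222/(439 + 192721 - 43351) = -280222/149809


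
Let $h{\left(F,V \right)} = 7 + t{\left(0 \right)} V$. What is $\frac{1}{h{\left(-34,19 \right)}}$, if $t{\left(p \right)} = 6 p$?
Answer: $\frac{1}{7} \approx 0.14286$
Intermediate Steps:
$h{\left(F,V \right)} = 7$ ($h{\left(F,V \right)} = 7 + 6 \cdot 0 V = 7 + 0 V = 7 + 0 = 7$)
$\frac{1}{h{\left(-34,19 \right)}} = \frac{1}{7}$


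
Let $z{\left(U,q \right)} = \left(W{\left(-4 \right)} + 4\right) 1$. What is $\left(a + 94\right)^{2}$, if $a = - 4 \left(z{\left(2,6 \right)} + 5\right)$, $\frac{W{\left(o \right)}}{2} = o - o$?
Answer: $3364$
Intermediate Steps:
$W{\left(o \right)} = 0$ ($W{\left(o \right)} = 2 \left(o - o\right) = 2 \cdot 0 = 0$)
$z{\left(U,q \right)} = 4$ ($z{\left(U,q \right)} = \left(0 + 4\right) 1 = 4 \cdot 1 = 4$)
$a = -36$ ($a = - 4 \left(4 + 5\right) = \left(-4\right) 9 = -36$)
$\left(a + 94\right)^{2} = \left(-36 + 94\right)^{2} = 58^{2} = 3364$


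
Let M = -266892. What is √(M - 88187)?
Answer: I*√355079 ≈ 595.88*I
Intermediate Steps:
√(M - 88187) = √(-266892 - 88187) = √(-355079) = I*√355079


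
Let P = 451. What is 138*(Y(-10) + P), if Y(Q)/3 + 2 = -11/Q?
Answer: 309327/5 ≈ 61865.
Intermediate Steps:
Y(Q) = -6 - 33/Q (Y(Q) = -6 + 3*(-11/Q) = -6 - 33/Q)
138*(Y(-10) + P) = 138*((-6 - 33/(-10)) + 451) = 138*((-6 - 33*(-1/10)) + 451) = 138*((-6 + 33/10) + 451) = 138*(-27/10 + 451) = 138*(4483/10) = 309327/5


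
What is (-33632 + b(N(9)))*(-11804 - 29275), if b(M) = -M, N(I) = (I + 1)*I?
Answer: 1385266038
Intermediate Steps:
N(I) = I*(1 + I) (N(I) = (1 + I)*I = I*(1 + I))
(-33632 + b(N(9)))*(-11804 - 29275) = (-33632 - 9*(1 + 9))*(-11804 - 29275) = (-33632 - 9*10)*(-41079) = (-33632 - 1*90)*(-41079) = (-33632 - 90)*(-41079) = -33722*(-41079) = 1385266038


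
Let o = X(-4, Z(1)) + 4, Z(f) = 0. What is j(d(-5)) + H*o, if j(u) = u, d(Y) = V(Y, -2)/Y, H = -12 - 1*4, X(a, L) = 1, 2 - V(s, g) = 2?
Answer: -80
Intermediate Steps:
V(s, g) = 0 (V(s, g) = 2 - 1*2 = 2 - 2 = 0)
H = -16 (H = -12 - 4 = -16)
d(Y) = 0 (d(Y) = 0/Y = 0)
o = 5 (o = 1 + 4 = 5)
j(d(-5)) + H*o = 0 - 16*5 = 0 - 80 = -80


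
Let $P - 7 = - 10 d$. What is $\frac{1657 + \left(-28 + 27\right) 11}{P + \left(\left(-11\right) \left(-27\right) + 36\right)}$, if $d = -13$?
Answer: $\frac{823}{235} \approx 3.5021$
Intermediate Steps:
$P = 137$ ($P = 7 - -130 = 7 + 130 = 137$)
$\frac{1657 + \left(-28 + 27\right) 11}{P + \left(\left(-11\right) \left(-27\right) + 36\right)} = \frac{1657 + \left(-28 + 27\right) 11}{137 + \left(\left(-11\right) \left(-27\right) + 36\right)} = \frac{1657 - 11}{137 + \left(297 + 36\right)} = \frac{1657 - 11}{137 + 333} = \frac{1646}{470} = 1646 \cdot \frac{1}{470} = \frac{823}{235}$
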